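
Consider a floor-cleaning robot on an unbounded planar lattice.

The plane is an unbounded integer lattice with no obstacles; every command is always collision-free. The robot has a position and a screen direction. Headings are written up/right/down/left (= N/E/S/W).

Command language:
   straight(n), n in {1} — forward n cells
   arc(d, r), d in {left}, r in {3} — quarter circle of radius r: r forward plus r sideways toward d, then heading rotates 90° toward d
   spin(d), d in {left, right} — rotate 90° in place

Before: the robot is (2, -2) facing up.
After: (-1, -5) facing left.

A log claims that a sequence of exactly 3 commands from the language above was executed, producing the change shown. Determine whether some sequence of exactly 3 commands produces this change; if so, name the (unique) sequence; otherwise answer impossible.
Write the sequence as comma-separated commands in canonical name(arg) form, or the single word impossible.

key: position moved to (-1,-5) AND the heading swung to W — translation plus rotation needed
from: (2, -2) facing up
t=1 spin(left) ⇒ (2, -2) facing left
t=2 arc(left, 3) ⇒ (-1, -5) facing down
t=3 spin(right) ⇒ (-1, -5) facing left
all 64 alternatives checked — unique.

spin(left), arc(left, 3), spin(right)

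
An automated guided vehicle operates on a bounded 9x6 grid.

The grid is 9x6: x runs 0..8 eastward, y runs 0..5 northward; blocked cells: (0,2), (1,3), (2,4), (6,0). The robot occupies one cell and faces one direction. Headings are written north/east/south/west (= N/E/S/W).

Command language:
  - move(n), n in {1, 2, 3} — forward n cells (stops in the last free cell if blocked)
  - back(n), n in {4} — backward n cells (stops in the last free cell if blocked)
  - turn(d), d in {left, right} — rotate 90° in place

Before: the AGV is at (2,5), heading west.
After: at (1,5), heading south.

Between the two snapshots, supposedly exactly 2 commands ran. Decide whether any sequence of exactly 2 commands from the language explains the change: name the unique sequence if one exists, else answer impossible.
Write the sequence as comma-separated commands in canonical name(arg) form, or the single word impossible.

key: running turn(left) before move(1) would end elsewhere — order is forced
t0: at (2,5), heading west
step 1 (move(1)): at (1,5), heading west
step 2 (turn(left)): at (1,5), heading south
all 36 alternatives checked — unique.

move(1), turn(left)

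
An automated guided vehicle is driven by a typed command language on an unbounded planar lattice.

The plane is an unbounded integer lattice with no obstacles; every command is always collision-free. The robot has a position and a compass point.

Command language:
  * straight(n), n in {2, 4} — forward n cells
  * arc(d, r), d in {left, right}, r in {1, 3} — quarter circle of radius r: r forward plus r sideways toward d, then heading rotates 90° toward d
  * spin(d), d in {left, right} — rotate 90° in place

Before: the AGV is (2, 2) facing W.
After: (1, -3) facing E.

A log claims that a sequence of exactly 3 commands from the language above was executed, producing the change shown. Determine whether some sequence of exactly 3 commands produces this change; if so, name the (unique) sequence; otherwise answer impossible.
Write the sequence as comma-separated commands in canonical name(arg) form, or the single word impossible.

arc(left, 1), straight(4), spin(left)

key: position moved to (1,-3) AND the heading swung to E — translation plus rotation needed
start: (2, 2) facing W
1. arc(left, 1) → (1, 1) facing S
2. straight(4) → (1, -3) facing S
3. spin(left) → (1, -3) facing E
no other 3-command option fits: unique.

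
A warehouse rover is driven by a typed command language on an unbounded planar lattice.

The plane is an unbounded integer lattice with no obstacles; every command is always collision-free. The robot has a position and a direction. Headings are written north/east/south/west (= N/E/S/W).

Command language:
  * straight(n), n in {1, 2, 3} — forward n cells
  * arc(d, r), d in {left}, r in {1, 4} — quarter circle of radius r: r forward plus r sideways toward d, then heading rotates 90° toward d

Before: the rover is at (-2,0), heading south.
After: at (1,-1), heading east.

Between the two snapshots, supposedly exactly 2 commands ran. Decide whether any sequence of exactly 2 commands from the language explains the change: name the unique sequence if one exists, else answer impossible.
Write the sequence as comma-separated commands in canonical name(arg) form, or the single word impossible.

key: order matters: swapping arc(left, 1) and straight(2) lands elsewhere
start: at (-2,0), heading south
step 1 (arc(left, 1)): at (-1,-1), heading east
step 2 (straight(2)): at (1,-1), heading east
all 25 alternatives checked — unique.

arc(left, 1), straight(2)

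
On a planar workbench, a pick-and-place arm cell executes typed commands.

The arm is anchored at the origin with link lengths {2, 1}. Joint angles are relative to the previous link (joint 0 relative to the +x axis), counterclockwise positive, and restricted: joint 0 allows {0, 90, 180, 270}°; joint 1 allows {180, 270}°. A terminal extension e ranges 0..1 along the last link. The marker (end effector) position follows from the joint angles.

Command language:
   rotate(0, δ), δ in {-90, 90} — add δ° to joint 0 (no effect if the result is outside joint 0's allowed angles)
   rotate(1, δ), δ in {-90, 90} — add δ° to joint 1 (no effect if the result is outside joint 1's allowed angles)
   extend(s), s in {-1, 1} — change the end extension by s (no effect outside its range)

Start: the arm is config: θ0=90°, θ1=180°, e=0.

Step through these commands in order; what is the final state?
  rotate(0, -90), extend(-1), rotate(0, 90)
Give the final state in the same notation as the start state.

config: θ0=90°, θ1=180°, e=0

start: config: θ0=90°, θ1=180°, e=0
[1] after rotate(0, -90): config: θ0=0°, θ1=180°, e=0
[2] after extend(-1): config: θ0=0°, θ1=180°, e=0
[3] after rotate(0, 90): config: θ0=90°, θ1=180°, e=0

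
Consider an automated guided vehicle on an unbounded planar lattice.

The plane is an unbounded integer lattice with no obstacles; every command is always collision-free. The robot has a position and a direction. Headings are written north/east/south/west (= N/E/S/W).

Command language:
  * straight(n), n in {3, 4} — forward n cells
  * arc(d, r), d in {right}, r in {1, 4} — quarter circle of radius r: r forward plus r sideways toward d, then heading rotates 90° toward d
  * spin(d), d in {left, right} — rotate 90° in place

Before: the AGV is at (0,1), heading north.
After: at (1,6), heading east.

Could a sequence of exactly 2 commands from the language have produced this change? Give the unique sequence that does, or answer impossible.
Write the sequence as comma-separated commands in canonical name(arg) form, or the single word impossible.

key: running arc(right, 1) before straight(4) would end elsewhere — order is forced
start: at (0,1), heading north
step 1 (straight(4)): at (0,5), heading north
step 2 (arc(right, 1)): at (1,6), heading east
uniquely the one of 36 2-step routes that fits.

straight(4), arc(right, 1)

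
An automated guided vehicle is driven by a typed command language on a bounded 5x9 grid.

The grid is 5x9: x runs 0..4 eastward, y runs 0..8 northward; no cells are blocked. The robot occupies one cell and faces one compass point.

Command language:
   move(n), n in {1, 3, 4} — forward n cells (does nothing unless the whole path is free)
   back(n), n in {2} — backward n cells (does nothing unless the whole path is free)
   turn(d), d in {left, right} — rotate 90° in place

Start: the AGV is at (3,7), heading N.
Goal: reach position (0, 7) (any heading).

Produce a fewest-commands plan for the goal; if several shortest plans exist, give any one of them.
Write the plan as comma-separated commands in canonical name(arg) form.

from: at (3,7), heading N
[1] after turn(left): at (3,7), heading W
[2] after move(3): at (0,7), heading W
shorter routes all fall short; 2 is best.

turn(left), move(3)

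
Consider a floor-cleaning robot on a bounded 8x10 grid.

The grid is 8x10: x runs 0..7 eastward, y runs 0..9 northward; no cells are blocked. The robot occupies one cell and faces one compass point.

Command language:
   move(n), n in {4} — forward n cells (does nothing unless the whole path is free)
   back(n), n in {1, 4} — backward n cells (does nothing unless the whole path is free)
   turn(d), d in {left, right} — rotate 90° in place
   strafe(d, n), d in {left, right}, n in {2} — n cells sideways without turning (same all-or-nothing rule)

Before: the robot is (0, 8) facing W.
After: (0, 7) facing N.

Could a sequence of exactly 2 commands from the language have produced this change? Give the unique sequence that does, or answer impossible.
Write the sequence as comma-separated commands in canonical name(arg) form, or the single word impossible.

key: cell and facing (now N) both changed — the 2 commands mix motion and turning
initial: (0, 8) facing W
[1] after turn(right): (0, 8) facing N
[2] after back(1): (0, 7) facing N
no other 2-command option fits: unique.

turn(right), back(1)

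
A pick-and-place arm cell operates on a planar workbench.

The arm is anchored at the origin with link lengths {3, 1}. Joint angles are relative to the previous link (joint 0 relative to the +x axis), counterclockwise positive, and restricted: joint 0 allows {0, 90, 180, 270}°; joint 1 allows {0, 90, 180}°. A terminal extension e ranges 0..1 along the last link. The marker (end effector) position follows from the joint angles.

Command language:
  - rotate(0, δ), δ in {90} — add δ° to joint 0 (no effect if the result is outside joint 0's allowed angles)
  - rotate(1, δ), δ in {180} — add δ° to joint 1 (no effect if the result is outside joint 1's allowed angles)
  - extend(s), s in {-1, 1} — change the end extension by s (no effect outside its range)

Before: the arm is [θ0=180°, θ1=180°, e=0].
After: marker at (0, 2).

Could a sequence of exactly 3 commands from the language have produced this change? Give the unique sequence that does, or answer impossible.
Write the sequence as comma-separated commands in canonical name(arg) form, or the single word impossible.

rotate(0, 90), rotate(0, 90), rotate(0, 90)

begin: [θ0=180°, θ1=180°, e=0]
[1] after rotate(0, 90): [θ0=270°, θ1=180°, e=0]
[2] after rotate(0, 90): [θ0=0°, θ1=180°, e=0]
[3] after rotate(0, 90): [θ0=90°, θ1=180°, e=0]
uniquely the one of 64 3-step routes that fits.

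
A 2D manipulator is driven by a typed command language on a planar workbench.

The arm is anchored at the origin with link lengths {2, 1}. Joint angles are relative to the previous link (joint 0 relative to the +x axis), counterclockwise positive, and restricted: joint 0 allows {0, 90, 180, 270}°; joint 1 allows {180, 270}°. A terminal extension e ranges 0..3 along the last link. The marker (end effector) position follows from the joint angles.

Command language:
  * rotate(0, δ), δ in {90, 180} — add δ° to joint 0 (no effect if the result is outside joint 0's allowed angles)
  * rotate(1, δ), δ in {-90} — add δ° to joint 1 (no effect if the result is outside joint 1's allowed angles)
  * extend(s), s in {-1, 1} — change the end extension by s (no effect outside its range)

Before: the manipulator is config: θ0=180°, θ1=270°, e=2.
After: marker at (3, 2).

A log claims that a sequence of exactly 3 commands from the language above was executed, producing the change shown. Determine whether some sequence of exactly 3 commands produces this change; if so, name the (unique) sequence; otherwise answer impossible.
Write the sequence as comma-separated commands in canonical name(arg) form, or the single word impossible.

rotate(0, 90), rotate(0, 90), rotate(0, 90)

t0: config: θ0=180°, θ1=270°, e=2
t=1 rotate(0, 90) ⇒ config: θ0=270°, θ1=270°, e=2
t=2 rotate(0, 90) ⇒ config: θ0=0°, θ1=270°, e=2
t=3 rotate(0, 90) ⇒ config: θ0=90°, θ1=270°, e=2
no rival 3-sequence matches.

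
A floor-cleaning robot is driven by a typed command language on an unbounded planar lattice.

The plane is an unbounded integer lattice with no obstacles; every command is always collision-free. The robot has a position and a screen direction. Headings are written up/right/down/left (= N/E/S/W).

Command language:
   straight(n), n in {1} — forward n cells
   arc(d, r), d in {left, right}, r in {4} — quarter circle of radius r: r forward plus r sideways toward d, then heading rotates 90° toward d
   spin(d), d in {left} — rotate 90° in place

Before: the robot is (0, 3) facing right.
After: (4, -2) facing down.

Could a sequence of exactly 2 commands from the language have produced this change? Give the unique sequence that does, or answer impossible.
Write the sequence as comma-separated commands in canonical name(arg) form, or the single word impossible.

key: running straight(1) before arc(right, 4) would end elsewhere — order is forced
initial: (0, 3) facing right
[1] after arc(right, 4): (4, -1) facing down
[2] after straight(1): (4, -2) facing down
all 16 alternatives checked — unique.

arc(right, 4), straight(1)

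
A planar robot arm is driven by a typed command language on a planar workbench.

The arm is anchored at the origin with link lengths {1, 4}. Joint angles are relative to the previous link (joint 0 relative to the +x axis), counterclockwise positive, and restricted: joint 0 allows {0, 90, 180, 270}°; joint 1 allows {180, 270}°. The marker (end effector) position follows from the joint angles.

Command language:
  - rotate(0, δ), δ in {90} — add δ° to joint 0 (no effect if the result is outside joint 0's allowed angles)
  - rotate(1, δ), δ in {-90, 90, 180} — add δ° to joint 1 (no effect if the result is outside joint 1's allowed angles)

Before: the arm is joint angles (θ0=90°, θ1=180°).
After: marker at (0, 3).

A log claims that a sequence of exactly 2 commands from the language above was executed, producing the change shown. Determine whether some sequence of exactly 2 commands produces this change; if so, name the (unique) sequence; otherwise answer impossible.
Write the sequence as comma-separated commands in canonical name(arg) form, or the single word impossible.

rotate(0, 90), rotate(0, 90)

from: joint angles (θ0=90°, θ1=180°)
t=1 rotate(0, 90) ⇒ joint angles (θ0=180°, θ1=180°)
t=2 rotate(0, 90) ⇒ joint angles (θ0=270°, θ1=180°)
uniquely the one of 16 2-step routes that fits.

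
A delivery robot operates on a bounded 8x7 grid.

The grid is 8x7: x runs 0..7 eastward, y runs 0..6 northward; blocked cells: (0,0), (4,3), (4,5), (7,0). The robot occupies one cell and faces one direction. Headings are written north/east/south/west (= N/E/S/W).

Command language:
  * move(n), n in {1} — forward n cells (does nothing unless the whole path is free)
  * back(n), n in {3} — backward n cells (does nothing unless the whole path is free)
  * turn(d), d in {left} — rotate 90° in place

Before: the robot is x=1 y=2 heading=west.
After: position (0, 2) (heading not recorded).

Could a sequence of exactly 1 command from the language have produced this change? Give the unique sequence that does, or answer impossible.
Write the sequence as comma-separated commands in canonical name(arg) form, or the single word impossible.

start: x=1 y=2 heading=west
step 1 (move(1)): x=0 y=2 heading=west
uniquely the one of 3 1-step routes that fits.

move(1)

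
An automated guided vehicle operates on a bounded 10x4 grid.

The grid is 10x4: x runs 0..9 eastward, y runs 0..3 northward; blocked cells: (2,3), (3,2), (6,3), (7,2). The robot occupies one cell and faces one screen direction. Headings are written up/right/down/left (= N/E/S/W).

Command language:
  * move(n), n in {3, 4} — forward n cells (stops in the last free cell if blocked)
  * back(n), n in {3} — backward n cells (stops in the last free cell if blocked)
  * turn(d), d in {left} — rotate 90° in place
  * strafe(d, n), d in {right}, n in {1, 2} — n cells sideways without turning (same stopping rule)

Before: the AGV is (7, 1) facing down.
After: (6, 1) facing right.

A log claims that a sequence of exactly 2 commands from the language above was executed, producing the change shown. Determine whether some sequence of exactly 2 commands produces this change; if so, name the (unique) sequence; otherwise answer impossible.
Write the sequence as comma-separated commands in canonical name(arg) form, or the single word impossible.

key: position moved to (6,1) AND the heading swung to E — translation plus rotation needed
start: (7, 1) facing down
[1] after strafe(right, 1): (6, 1) facing down
[2] after turn(left): (6, 1) facing right
all 36 alternatives checked — unique.

strafe(right, 1), turn(left)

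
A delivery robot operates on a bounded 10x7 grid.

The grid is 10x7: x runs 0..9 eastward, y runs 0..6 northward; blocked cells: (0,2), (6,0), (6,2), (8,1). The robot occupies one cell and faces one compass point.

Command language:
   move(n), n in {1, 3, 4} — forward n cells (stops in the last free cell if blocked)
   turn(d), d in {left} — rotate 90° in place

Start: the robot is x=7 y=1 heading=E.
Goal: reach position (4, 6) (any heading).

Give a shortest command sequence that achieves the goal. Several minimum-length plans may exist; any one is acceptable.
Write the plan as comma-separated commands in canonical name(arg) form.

turn(left), move(1), move(4), turn(left), move(3)

initial: x=7 y=1 heading=E
t=1 turn(left) ⇒ x=7 y=1 heading=N
t=2 move(1) ⇒ x=7 y=2 heading=N
t=3 move(4) ⇒ x=7 y=6 heading=N
t=4 turn(left) ⇒ x=7 y=6 heading=W
t=5 move(3) ⇒ x=4 y=6 heading=W
nothing shorter than 5 reaches the goal.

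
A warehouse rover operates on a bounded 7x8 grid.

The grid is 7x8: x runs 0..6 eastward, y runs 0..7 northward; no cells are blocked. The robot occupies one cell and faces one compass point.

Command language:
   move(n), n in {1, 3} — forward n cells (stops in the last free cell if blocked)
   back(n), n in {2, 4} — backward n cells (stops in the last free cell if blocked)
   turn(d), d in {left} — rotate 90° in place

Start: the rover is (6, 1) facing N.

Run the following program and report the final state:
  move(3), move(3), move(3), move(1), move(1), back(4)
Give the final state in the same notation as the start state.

from: (6, 1) facing N
t=1 move(3) ⇒ (6, 4) facing N
t=2 move(3) ⇒ (6, 7) facing N
t=3 move(3) ⇒ (6, 7) facing N
t=4 move(1) ⇒ (6, 7) facing N
t=5 move(1) ⇒ (6, 7) facing N
t=6 back(4) ⇒ (6, 3) facing N

(6, 3) facing N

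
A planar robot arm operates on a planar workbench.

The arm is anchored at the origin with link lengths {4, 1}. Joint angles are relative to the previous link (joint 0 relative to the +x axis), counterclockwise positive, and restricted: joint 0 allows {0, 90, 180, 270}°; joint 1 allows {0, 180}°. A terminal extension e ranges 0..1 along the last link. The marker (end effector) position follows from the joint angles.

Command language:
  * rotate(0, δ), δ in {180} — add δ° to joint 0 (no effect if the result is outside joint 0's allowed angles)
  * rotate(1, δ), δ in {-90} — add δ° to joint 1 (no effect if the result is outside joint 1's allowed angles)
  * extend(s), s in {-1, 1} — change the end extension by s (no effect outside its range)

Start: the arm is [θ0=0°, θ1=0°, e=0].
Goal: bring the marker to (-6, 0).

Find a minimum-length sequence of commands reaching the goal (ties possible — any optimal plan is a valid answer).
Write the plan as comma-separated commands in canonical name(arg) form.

start: [θ0=0°, θ1=0°, e=0]
1. extend(1) → [θ0=0°, θ1=0°, e=1]
2. rotate(0, 180) → [θ0=180°, θ1=0°, e=1]
nothing shorter than 2 reaches the goal.

extend(1), rotate(0, 180)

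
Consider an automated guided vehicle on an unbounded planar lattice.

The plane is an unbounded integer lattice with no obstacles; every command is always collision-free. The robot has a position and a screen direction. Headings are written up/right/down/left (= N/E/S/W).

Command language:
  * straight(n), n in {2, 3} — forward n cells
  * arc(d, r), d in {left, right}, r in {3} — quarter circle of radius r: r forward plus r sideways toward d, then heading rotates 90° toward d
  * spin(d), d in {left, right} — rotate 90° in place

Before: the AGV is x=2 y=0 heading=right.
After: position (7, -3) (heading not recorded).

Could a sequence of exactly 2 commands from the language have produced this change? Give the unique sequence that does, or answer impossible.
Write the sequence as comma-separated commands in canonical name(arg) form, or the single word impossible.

straight(2), arc(right, 3)

key: running arc(right, 3) before straight(2) would end elsewhere — order is forced
initial: x=2 y=0 heading=right
step 1 (straight(2)): x=4 y=0 heading=right
step 2 (arc(right, 3)): x=7 y=-3 heading=down
all 36 alternatives checked — unique.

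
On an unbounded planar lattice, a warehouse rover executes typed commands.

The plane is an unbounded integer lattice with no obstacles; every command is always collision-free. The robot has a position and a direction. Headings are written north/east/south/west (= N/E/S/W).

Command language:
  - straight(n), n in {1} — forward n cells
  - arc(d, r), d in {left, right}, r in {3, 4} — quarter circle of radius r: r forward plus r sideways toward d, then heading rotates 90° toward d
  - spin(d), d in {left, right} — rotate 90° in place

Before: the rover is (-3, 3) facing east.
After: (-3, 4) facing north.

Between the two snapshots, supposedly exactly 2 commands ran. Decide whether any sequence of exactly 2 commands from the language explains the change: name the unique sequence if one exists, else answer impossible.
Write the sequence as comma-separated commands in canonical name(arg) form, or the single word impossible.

key: cell and facing (now N) both changed — the 2 commands mix motion and turning
t0: (-3, 3) facing east
[1] after spin(left): (-3, 3) facing north
[2] after straight(1): (-3, 4) facing north
no other 2-command option fits: unique.

spin(left), straight(1)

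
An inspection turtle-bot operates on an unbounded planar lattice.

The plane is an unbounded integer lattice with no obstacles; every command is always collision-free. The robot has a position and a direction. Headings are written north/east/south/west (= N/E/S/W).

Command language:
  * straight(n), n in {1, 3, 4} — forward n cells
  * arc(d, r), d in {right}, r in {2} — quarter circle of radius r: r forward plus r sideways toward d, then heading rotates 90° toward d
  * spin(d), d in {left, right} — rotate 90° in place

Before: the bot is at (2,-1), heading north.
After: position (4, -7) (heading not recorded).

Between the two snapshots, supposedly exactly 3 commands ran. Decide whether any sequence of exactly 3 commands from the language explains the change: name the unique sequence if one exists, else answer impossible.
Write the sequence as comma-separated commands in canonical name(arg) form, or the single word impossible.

key: running straight(4) before spin(right) would end elsewhere — order is forced
begin: at (2,-1), heading north
1. spin(right) → at (2,-1), heading east
2. arc(right, 2) → at (4,-3), heading south
3. straight(4) → at (4,-7), heading south
no other 3-command option fits: unique.

spin(right), arc(right, 2), straight(4)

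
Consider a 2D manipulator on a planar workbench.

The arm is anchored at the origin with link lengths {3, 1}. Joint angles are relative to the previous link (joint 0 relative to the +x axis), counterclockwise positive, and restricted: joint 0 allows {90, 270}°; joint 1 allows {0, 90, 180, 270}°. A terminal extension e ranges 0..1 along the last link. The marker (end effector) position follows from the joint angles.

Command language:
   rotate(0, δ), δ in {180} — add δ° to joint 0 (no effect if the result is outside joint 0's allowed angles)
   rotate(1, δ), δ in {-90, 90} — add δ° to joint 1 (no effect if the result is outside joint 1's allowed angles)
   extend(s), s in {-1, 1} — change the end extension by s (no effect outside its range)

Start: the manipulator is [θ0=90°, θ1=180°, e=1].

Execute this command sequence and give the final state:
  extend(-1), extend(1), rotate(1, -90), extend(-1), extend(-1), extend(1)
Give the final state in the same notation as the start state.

[θ0=90°, θ1=90°, e=1]

begin: [θ0=90°, θ1=180°, e=1]
[1] after extend(-1): [θ0=90°, θ1=180°, e=0]
[2] after extend(1): [θ0=90°, θ1=180°, e=1]
[3] after rotate(1, -90): [θ0=90°, θ1=90°, e=1]
[4] after extend(-1): [θ0=90°, θ1=90°, e=0]
[5] after extend(-1): [θ0=90°, θ1=90°, e=0]
[6] after extend(1): [θ0=90°, θ1=90°, e=1]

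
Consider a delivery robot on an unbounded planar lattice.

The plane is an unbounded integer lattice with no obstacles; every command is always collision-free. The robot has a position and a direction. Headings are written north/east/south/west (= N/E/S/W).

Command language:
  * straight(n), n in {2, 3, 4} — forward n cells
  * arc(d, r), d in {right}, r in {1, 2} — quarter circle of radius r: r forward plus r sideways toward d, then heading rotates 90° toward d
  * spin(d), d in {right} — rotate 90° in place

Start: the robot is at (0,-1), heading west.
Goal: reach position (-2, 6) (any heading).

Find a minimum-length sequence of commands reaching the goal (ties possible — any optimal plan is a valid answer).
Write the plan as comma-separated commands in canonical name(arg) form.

arc(right, 2), straight(2), straight(3)

initial: at (0,-1), heading west
[1] after arc(right, 2): at (-2,1), heading north
[2] after straight(2): at (-2,3), heading north
[3] after straight(3): at (-2,6), heading north
minimal: 3 command(s), checked below 3.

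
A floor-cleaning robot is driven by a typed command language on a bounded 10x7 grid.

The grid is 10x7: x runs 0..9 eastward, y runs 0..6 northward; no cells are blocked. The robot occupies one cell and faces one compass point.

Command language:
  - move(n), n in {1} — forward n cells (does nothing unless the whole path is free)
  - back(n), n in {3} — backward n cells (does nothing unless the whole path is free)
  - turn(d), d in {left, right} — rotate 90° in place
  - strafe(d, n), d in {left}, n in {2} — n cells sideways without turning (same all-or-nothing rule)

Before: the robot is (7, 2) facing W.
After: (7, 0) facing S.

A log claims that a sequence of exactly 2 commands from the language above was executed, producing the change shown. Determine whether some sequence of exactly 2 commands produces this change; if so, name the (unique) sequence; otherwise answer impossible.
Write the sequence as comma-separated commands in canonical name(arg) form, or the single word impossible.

key: cell and facing (now S) both changed — the 2 commands mix motion and turning
start: (7, 2) facing W
1. strafe(left, 2) → (7, 0) facing W
2. turn(left) → (7, 0) facing S
no other 2-command option fits: unique.

strafe(left, 2), turn(left)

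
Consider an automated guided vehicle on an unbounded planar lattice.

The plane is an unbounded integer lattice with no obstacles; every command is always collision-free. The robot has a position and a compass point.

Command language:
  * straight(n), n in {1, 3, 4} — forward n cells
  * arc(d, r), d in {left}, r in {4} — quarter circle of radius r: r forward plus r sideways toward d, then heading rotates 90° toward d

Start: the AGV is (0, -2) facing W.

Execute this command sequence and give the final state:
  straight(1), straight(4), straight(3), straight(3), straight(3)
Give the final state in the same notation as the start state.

t0: (0, -2) facing W
[1] after straight(1): (-1, -2) facing W
[2] after straight(4): (-5, -2) facing W
[3] after straight(3): (-8, -2) facing W
[4] after straight(3): (-11, -2) facing W
[5] after straight(3): (-14, -2) facing W

(-14, -2) facing W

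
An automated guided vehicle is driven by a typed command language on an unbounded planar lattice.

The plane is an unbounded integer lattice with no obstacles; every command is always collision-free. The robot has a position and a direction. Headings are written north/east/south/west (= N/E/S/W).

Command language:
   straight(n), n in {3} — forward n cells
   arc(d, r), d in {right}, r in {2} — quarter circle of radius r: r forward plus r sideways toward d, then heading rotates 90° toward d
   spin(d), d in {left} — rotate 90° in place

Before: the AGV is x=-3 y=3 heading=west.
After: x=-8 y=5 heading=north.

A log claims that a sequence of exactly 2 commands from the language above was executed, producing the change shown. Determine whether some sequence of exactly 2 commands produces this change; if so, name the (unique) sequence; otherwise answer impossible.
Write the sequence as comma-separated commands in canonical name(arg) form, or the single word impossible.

straight(3), arc(right, 2)

key: position moved to (-8,5) AND the heading swung to N — translation plus rotation needed
from: x=-3 y=3 heading=west
t=1 straight(3) ⇒ x=-6 y=3 heading=west
t=2 arc(right, 2) ⇒ x=-8 y=5 heading=north
no other 2-command option fits: unique.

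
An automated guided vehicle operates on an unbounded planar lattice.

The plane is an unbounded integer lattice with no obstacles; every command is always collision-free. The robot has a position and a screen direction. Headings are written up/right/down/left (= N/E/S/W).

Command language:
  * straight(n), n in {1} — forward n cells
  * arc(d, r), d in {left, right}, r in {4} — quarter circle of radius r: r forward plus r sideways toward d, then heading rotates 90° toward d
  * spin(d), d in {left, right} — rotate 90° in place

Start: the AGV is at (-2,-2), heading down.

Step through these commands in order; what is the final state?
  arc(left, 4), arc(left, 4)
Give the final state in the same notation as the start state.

t0: at (-2,-2), heading down
step 1 (arc(left, 4)): at (2,-6), heading right
step 2 (arc(left, 4)): at (6,-2), heading up

at (6,-2), heading up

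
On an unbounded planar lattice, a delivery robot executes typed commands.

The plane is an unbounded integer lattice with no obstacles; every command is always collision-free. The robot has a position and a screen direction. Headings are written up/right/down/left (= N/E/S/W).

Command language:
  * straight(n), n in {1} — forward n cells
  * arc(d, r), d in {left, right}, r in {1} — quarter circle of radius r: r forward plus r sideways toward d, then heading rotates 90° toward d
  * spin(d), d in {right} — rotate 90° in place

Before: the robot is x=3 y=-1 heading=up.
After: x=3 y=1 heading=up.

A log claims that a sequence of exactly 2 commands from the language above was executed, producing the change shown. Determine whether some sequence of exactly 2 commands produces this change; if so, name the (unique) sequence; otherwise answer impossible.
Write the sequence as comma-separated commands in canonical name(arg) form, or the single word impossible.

straight(1), straight(1)

key: still facing N at the end — nothing in the sequence rotates
start: x=3 y=-1 heading=up
[1] after straight(1): x=3 y=0 heading=up
[2] after straight(1): x=3 y=1 heading=up
no rival 2-sequence matches.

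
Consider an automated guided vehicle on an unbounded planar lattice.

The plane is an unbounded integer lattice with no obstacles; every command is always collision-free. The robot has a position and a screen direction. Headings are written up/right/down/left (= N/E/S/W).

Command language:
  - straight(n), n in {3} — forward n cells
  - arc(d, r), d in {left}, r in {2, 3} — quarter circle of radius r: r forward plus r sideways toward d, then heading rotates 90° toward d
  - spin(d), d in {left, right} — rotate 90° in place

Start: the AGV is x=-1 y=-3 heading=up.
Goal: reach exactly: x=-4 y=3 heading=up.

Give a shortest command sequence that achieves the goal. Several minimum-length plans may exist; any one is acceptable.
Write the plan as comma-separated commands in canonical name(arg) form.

from: x=-1 y=-3 heading=up
[1] after straight(3): x=-1 y=0 heading=up
[2] after arc(left, 3): x=-4 y=3 heading=left
[3] after spin(right): x=-4 y=3 heading=up
no 2-step plan works, so 3 is optimal.

straight(3), arc(left, 3), spin(right)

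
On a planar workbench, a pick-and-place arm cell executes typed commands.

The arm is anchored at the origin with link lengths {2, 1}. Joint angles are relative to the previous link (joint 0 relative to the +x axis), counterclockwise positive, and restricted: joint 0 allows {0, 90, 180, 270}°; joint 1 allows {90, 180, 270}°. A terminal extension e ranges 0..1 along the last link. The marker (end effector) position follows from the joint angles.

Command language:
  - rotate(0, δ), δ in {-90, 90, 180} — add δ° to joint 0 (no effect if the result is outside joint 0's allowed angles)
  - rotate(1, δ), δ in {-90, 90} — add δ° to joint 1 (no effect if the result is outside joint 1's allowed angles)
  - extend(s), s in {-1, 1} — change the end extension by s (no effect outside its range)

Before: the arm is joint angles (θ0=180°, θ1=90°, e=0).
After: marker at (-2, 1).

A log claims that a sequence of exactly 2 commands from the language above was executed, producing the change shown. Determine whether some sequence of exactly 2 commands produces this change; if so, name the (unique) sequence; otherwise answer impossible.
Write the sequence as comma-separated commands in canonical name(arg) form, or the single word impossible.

begin: joint angles (θ0=180°, θ1=90°, e=0)
t=1 rotate(1, 90) ⇒ joint angles (θ0=180°, θ1=180°, e=0)
t=2 rotate(1, 90) ⇒ joint angles (θ0=180°, θ1=270°, e=0)
no other 2-command option fits: unique.

rotate(1, 90), rotate(1, 90)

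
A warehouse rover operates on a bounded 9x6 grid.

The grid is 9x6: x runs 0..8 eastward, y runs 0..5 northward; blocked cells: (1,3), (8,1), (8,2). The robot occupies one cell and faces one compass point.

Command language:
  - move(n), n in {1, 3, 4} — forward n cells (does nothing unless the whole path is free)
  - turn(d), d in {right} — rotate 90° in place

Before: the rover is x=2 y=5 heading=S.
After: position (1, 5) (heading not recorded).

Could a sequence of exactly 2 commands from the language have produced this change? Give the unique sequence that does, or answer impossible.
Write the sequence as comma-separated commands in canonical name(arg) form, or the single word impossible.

turn(right), move(1)

key: running move(1) before turn(right) would end elsewhere — order is forced
start: x=2 y=5 heading=S
1. turn(right) → x=2 y=5 heading=W
2. move(1) → x=1 y=5 heading=W
all 16 alternatives checked — unique.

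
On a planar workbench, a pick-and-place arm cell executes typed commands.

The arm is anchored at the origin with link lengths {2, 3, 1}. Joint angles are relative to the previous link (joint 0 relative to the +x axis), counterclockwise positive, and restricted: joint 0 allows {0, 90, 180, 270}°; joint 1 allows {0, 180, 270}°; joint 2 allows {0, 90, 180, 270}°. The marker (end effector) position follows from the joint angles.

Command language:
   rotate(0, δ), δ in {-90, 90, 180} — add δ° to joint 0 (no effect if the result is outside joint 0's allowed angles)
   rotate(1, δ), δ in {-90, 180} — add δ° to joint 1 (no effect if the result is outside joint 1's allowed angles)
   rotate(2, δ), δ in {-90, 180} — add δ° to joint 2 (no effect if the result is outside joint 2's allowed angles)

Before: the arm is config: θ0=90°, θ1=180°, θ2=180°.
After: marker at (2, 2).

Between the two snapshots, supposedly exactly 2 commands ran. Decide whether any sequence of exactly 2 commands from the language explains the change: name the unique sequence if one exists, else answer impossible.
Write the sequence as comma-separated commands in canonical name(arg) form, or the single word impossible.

key: order matters: swapping rotate(1, 180) and rotate(1, -90) lands elsewhere
t0: config: θ0=90°, θ1=180°, θ2=180°
[1] after rotate(1, 180): config: θ0=90°, θ1=0°, θ2=180°
[2] after rotate(1, -90): config: θ0=90°, θ1=270°, θ2=180°
all 49 alternatives checked — unique.

rotate(1, 180), rotate(1, -90)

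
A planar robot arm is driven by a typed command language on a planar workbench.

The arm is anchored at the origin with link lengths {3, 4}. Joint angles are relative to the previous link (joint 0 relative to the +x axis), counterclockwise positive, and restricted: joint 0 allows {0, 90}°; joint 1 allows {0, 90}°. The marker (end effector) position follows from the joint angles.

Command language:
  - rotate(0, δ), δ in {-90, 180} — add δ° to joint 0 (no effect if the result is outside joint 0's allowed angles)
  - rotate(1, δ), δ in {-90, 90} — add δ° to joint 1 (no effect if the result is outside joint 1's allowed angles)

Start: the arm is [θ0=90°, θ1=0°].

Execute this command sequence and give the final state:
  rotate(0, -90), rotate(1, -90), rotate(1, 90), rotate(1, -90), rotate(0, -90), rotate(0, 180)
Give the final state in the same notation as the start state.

from: [θ0=90°, θ1=0°]
t=1 rotate(0, -90) ⇒ [θ0=0°, θ1=0°]
t=2 rotate(1, -90) ⇒ [θ0=0°, θ1=0°]
t=3 rotate(1, 90) ⇒ [θ0=0°, θ1=90°]
t=4 rotate(1, -90) ⇒ [θ0=0°, θ1=0°]
t=5 rotate(0, -90) ⇒ [θ0=0°, θ1=0°]
t=6 rotate(0, 180) ⇒ [θ0=0°, θ1=0°]

[θ0=0°, θ1=0°]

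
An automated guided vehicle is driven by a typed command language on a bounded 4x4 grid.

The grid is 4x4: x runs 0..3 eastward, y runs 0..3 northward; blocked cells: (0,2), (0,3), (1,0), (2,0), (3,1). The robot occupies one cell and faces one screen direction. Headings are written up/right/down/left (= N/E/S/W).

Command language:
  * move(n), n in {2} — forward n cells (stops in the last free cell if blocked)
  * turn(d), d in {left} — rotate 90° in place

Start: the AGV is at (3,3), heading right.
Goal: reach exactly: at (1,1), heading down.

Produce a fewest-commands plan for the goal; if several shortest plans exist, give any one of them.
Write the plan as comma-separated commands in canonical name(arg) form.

turn(left), turn(left), move(2), turn(left), move(2)

begin: at (3,3), heading right
[1] after turn(left): at (3,3), heading up
[2] after turn(left): at (3,3), heading left
[3] after move(2): at (1,3), heading left
[4] after turn(left): at (1,3), heading down
[5] after move(2): at (1,1), heading down
no 4-step plan works, so 5 is optimal.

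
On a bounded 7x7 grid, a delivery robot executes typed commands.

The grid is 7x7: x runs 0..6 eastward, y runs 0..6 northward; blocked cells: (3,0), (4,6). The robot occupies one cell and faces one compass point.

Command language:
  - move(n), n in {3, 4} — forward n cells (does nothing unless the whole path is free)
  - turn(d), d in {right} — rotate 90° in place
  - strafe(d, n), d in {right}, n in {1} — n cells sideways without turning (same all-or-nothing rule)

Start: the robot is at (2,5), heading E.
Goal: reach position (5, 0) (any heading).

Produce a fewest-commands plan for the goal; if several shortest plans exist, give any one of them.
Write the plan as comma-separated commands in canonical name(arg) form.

move(3), strafe(right, 1), turn(right), move(4)

begin: at (2,5), heading E
step 1 (move(3)): at (5,5), heading E
step 2 (strafe(right, 1)): at (5,4), heading E
step 3 (turn(right)): at (5,4), heading S
step 4 (move(4)): at (5,0), heading S
no 3-step plan works, so 4 is optimal.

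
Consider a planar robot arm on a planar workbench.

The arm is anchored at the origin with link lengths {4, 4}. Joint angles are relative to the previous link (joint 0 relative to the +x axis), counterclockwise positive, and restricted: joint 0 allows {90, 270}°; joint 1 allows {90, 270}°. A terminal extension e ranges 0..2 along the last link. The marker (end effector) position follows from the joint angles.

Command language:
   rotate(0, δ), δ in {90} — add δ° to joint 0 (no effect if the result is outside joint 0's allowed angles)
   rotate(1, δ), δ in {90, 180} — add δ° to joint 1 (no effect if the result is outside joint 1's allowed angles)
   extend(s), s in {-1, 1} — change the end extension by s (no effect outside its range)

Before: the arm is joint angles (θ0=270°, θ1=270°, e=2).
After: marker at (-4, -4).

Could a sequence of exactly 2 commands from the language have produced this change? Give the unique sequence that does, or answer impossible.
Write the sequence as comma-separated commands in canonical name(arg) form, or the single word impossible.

from: joint angles (θ0=270°, θ1=270°, e=2)
step 1 (extend(-1)): joint angles (θ0=270°, θ1=270°, e=1)
step 2 (extend(-1)): joint angles (θ0=270°, θ1=270°, e=0)
all 25 alternatives checked — unique.

extend(-1), extend(-1)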